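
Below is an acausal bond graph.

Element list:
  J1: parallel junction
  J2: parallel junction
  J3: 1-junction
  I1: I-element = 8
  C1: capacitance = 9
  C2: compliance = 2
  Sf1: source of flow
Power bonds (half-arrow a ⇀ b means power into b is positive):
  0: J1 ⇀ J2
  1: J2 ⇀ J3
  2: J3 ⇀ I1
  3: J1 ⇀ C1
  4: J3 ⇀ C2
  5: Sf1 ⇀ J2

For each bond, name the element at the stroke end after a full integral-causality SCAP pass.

b5 stroke→Sf1  (Sf1: flow source, stroke at near end)
b2 stroke→I1  (I1 outputs flow p/I1)
b1 stroke→J3  (J3: bond 2 brought flow, rest push out)
b4 stroke→J3  (J3 flow already set via bond 2)
b0 stroke→J2  (closing 0-jn rule on J2)
b3 stroke→J1  (only one effort-in slot at J1)

#0 →J2
#1 →J3
#2 →I1
#3 →J1
#4 →J3
#5 →Sf1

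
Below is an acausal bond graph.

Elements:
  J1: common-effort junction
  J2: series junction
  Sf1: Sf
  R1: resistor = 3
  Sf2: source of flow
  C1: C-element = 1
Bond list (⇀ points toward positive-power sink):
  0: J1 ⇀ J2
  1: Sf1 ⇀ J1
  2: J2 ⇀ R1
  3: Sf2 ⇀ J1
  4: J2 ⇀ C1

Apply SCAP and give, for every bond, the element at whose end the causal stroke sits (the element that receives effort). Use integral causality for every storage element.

b0 →J1
b1 →Sf1
b2 →J2
b3 →Sf2
b4 →J2

#1 →Sf1  (Sf1: flow source, stroke at near end)
#3 →Sf2  (source Sf2 imposes f)
#0 →J1  (J1 needs exactly one e-in)
#2 →J2  (common-f at J2 fixed by 0)
#4 →J2  (J2: bond 0 brought flow, rest push out)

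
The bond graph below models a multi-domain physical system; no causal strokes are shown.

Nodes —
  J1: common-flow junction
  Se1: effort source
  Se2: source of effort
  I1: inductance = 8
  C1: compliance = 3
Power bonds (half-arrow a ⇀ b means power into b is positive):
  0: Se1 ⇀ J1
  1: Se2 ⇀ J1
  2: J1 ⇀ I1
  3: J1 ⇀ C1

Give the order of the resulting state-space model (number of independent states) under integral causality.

2  (C1, I1 all integral)

#0 →J1  (source Se1 imposes e)
#1 →J1  (source Se2 imposes e)
#2 →I1  (prefer integral on I1)
#3 →J1  (common-f at J1 fixed by 2)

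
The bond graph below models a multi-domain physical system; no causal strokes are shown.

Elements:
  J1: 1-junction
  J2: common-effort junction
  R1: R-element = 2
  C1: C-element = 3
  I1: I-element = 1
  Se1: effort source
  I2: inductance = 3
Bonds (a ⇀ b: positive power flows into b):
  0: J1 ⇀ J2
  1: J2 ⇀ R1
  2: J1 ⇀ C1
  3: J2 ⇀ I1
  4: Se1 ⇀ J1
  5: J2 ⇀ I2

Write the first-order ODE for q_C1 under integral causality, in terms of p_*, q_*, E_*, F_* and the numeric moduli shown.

dq_C1/dt = E_Se1/2 + p_I1 + p_I2/3 - q_C1/6

β4 →J1  (Se1 fixes effort; stroke away)
β2 →J1  (C1 integral (e out))
β0 →J2  (J1: last free bond brings flow in)
β1 →R1  (J2: bond 0 brought effort, rest push out)
β3 →I1  (0-jn J2 has e-setter on 0)
β5 →I2  (common-e at J2 fixed by 0)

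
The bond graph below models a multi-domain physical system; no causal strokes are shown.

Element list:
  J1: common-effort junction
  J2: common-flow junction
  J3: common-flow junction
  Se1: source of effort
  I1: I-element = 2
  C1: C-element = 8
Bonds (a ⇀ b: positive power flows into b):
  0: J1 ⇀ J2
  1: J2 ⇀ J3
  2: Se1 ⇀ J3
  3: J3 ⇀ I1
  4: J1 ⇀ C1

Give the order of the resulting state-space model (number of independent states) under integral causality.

2  (C1, I1 all integral)

b2 stroke at J3  (source Se1 imposes e)
b3 stroke at I1  (I1 integral (f out))
b1 stroke at J3  (J3 flow already set via bond 3)
b0 stroke at J2  (J2 flow already set via bond 1)
b4 stroke at J1  (closing 0-jn rule on J1)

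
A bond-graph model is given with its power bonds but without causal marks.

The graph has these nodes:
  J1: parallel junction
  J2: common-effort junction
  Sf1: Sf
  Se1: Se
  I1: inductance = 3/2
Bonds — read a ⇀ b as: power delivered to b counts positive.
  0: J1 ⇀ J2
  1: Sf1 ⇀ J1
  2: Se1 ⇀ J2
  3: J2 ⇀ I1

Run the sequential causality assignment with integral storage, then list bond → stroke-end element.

β0 |J1
β1 |Sf1
β2 |J2
β3 |I1

bond 1 |Sf1  (Sf1 fixes flow; stroke at Sf1)
bond 2 |J2  (Se1: effort source, stroke at far end)
bond 0 |J1  (J1 needs exactly one e-in)
bond 3 |I1  (0-jn J2 has e-setter on 2)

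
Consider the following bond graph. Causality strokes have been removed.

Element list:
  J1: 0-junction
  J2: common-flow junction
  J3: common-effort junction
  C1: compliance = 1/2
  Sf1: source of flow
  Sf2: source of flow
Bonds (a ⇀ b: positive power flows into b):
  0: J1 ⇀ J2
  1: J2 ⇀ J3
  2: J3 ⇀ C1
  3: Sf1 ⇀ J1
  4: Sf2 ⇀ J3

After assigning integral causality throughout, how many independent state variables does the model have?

1  (C1 all integral)

#3 →Sf1  (source Sf1 imposes f)
#4 →Sf2  (source Sf2 imposes f)
#0 →J1  (J1 needs exactly one e-in)
#1 →J2  (J2: bond 0 brought flow, rest push out)
#2 →J3  (J3 needs exactly one e-in)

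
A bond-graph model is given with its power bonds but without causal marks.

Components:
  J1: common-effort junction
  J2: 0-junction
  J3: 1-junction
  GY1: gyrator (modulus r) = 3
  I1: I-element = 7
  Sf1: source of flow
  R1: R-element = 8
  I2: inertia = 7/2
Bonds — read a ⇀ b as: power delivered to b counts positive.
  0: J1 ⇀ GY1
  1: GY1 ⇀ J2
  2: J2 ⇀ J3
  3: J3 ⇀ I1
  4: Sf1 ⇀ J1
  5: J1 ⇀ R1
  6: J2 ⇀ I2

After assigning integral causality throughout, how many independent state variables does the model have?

2  (I1, I2 all integral)

#4 stroke at Sf1  (Sf1 fixes flow; stroke at Sf1)
#3 stroke at I1  (prefer integral on I1)
#2 stroke at J3  (1-jn J3 has f-setter on 3)
#6 stroke at I2  (I2 outputs flow p/I2)
#1 stroke at J2  (J2: last free bond brings effort in)
#0 stroke at J1  (through GY1, causality inverts; strokes same side of GY1)
#5 stroke at R1  (J1 effort already set via bond 0)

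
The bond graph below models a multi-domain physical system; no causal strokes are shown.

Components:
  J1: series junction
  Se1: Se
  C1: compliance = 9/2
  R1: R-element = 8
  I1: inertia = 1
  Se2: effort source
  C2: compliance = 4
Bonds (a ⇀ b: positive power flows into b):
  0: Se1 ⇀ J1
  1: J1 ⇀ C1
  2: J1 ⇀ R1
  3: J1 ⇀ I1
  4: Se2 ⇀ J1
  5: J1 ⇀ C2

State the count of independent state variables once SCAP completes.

β0 →J1  (Se1: effort source, stroke at far end)
β4 →J1  (Se2: effort source, stroke at far end)
β1 →J1  (C1 outputs effort q/C1)
β3 →I1  (I1 outputs flow p/I1)
β2 →J1  (1-jn J1 has f-setter on 3)
β5 →J1  (J1: bond 3 brought flow, rest push out)

3  (C1, C2, I1 all integral)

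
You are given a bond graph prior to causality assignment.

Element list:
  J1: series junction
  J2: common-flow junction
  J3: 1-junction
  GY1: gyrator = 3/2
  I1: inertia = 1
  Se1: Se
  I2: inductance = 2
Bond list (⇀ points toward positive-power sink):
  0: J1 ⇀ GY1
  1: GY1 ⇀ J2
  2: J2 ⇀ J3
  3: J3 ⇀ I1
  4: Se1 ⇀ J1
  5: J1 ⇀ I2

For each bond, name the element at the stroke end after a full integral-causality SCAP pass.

#4 |J1  (Se1 fixes effort; stroke away)
#3 |I1  (I1: I, integral causality)
#2 |J3  (common-f at J3 fixed by 3)
#1 |J2  (J2: bond 2 brought flow, rest push out)
#0 |J1  (through GY1, causality inverts; strokes same side of GY1)
#5 |I2  (J1 needs exactly one f-in)

#0 stroke at J1
#1 stroke at J2
#2 stroke at J3
#3 stroke at I1
#4 stroke at J1
#5 stroke at I2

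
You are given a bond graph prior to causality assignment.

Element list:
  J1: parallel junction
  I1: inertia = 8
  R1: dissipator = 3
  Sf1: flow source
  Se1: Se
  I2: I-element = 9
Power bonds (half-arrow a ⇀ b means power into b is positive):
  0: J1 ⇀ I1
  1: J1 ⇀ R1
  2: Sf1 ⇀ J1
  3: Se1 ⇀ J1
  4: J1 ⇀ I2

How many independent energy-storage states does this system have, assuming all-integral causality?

#2 |Sf1  (source Sf1 imposes f)
#3 |J1  (Se1 fixes effort; stroke away)
#0 |I1  (common-e at J1 fixed by 3)
#1 |R1  (J1 effort already set via bond 3)
#4 |I2  (J1: bond 3 brought effort, rest push out)

2  (I1, I2 all integral)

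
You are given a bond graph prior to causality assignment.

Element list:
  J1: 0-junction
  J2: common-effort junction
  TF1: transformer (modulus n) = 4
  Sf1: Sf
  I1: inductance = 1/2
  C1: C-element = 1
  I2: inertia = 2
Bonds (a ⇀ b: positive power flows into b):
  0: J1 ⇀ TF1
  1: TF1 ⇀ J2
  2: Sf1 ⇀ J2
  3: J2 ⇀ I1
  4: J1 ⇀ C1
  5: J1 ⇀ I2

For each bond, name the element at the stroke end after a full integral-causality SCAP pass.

#2 stroke→Sf1  (Sf1: flow source, stroke at near end)
#3 stroke→I1  (I1: I, integral causality)
#1 stroke→J2  (only one effort-in slot at J2)
#0 stroke→TF1  (TF1 one-in-one-out from 1)
#4 stroke→J1  (C1 integral (e out))
#5 stroke→I2  (J1 effort already set via bond 4)

β0 stroke→TF1
β1 stroke→J2
β2 stroke→Sf1
β3 stroke→I1
β4 stroke→J1
β5 stroke→I2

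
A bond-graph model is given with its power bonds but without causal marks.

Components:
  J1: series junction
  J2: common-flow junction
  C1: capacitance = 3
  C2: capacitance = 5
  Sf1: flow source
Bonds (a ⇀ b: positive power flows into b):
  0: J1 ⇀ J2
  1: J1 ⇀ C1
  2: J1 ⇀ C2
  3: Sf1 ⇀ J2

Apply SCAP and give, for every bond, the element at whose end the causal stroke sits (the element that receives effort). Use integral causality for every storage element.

b0 |J2
b1 |J1
b2 |J1
b3 |Sf1

#3 |Sf1  (Sf1 fixes flow; stroke at Sf1)
#0 |J2  (J2: bond 3 brought flow, rest push out)
#1 |J1  (common-f at J1 fixed by 0)
#2 |J1  (1-jn J1 has f-setter on 0)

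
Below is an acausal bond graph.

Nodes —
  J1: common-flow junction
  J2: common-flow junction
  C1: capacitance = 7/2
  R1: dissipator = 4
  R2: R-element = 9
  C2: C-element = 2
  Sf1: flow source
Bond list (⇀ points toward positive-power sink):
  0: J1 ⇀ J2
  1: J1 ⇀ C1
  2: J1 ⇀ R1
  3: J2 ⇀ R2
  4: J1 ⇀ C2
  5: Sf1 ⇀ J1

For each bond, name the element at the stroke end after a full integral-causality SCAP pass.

bond 5 stroke at Sf1  (Sf1: flow source, stroke at near end)
bond 0 stroke at J1  (1-jn J1 has f-setter on 5)
bond 1 stroke at J1  (1-jn J1 has f-setter on 5)
bond 2 stroke at J1  (J1 flow already set via bond 5)
bond 4 stroke at J1  (J1 flow already set via bond 5)
bond 3 stroke at J2  (common-f at J2 fixed by 0)

β0 →J1
β1 →J1
β2 →J1
β3 →J2
β4 →J1
β5 →Sf1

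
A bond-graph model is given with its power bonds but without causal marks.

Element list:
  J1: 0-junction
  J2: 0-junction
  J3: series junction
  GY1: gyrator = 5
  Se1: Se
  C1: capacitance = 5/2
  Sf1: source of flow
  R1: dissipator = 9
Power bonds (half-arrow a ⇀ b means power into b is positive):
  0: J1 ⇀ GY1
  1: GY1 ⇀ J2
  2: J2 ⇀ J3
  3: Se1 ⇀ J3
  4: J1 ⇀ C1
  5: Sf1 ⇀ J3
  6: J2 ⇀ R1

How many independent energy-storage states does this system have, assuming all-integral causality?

1  (C1 all integral)

b3 stroke at J3  (Se1: effort source, stroke at far end)
b5 stroke at Sf1  (Sf1 fixes flow; stroke at Sf1)
b2 stroke at J3  (common-f at J3 fixed by 5)
b4 stroke at J1  (C1 integral (e out))
b0 stroke at GY1  (J1: bond 4 brought effort, rest push out)
b1 stroke at GY1  (through GY1, causality inverts; strokes same side of GY1)
b6 stroke at J2  (J2: last free bond brings effort in)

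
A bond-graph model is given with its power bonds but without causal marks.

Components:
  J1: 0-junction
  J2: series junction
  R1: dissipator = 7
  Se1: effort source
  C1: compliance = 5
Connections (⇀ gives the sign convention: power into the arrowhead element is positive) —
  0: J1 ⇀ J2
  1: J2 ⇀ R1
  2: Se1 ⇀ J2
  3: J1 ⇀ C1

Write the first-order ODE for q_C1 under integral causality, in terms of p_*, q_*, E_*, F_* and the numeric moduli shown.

dq_C1/dt = -E_Se1/7 - q_C1/35

#2 |J2  (Se1: effort source, stroke at far end)
#3 |J1  (C1 outputs effort q/C1)
#0 |J2  (J1 effort already set via bond 3)
#1 |R1  (closing 1-jn rule on J2)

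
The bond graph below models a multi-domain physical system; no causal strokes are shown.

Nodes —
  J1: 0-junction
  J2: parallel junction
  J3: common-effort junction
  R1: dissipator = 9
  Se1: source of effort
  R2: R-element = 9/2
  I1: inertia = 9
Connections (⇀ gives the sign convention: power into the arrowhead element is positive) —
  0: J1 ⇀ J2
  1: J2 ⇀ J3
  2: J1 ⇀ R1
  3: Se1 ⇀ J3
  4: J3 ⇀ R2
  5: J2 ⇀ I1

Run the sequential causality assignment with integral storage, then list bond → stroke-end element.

#0 →J1
#1 →J2
#2 →R1
#3 →J3
#4 →R2
#5 →I1

b3 stroke→J3  (source Se1 imposes e)
b1 stroke→J2  (J3: bond 3 brought effort, rest push out)
b4 stroke→R2  (J3 effort already set via bond 3)
b0 stroke→J1  (J2 effort already set via bond 1)
b5 stroke→I1  (0-jn J2 has e-setter on 1)
b2 stroke→R1  (common-e at J1 fixed by 0)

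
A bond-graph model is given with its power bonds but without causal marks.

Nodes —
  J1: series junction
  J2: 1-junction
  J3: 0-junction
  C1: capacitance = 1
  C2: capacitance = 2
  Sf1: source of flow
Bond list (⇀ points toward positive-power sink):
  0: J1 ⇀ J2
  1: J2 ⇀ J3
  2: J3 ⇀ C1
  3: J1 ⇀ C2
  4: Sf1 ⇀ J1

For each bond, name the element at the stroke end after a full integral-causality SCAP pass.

#4 |Sf1  (Sf1 fixes flow; stroke at Sf1)
#0 |J1  (J1 flow already set via bond 4)
#3 |J1  (1-jn J1 has f-setter on 4)
#1 |J2  (J2 flow already set via bond 0)
#2 |J3  (J3 needs exactly one e-in)

bond 0 →J1
bond 1 →J2
bond 2 →J3
bond 3 →J1
bond 4 →Sf1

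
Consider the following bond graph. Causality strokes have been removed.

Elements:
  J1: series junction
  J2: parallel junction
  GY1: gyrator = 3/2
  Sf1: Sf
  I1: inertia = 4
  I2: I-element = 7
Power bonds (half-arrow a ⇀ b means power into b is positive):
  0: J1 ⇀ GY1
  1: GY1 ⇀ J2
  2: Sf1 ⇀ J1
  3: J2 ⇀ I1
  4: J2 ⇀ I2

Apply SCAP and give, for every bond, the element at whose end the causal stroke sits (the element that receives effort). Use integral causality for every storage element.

b2 stroke→Sf1  (Sf1 fixes flow; stroke at Sf1)
b0 stroke→J1  (J1: bond 2 brought flow, rest push out)
b1 stroke→J2  (GY1: gyrator matches bond 0)
b3 stroke→I1  (J2: bond 1 brought effort, rest push out)
b4 stroke→I2  (J2 effort already set via bond 1)

bond 0 stroke→J1
bond 1 stroke→J2
bond 2 stroke→Sf1
bond 3 stroke→I1
bond 4 stroke→I2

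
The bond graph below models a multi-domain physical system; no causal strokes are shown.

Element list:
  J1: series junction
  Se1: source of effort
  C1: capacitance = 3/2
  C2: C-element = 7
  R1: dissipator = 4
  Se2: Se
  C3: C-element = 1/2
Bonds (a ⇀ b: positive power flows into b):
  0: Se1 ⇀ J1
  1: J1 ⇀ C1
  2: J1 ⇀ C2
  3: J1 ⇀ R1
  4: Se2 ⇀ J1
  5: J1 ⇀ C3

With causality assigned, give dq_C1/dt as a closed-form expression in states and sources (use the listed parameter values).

bond 0 →J1  (source Se1 imposes e)
bond 4 →J1  (Se2 fixes effort; stroke away)
bond 1 →J1  (C1: C, integral causality)
bond 2 →J1  (prefer integral on C2)
bond 5 →J1  (C3: C, integral causality)
bond 3 →R1  (closing 1-jn rule on J1)

dq_C1/dt = E_Se1/4 + E_Se2/4 - q_C1/6 - q_C2/28 - q_C3/2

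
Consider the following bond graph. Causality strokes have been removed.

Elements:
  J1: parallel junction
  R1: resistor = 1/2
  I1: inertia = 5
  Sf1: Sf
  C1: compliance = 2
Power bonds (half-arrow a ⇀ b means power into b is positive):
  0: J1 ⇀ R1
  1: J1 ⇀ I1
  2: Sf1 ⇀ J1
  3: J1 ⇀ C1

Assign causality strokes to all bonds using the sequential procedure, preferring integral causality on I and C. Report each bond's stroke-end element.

bond 0 |R1
bond 1 |I1
bond 2 |Sf1
bond 3 |J1

β2 stroke at Sf1  (Sf1 (Sf) sets flow on bond)
β1 stroke at I1  (I1 integral (f out))
β3 stroke at J1  (C1: C, integral causality)
β0 stroke at R1  (J1: bond 3 brought effort, rest push out)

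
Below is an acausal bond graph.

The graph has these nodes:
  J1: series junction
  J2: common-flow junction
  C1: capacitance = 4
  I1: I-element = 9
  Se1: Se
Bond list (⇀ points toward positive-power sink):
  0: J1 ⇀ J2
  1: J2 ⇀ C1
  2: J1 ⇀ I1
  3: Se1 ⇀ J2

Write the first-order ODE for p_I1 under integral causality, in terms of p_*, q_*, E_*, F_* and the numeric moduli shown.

#3 stroke→J2  (source Se1 imposes e)
#1 stroke→J2  (C1 outputs effort q/C1)
#0 stroke→J1  (closing 1-jn rule on J2)
#2 stroke→I1  (only one flow-in slot at J1)

dp_I1/dt = E_Se1 - q_C1/4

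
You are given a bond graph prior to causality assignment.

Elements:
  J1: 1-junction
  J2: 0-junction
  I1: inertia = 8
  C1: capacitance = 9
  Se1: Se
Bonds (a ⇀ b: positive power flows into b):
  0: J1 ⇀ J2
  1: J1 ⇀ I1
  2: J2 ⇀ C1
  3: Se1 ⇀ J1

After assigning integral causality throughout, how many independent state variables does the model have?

2  (C1, I1 all integral)

bond 3 →J1  (Se1 fixes effort; stroke away)
bond 1 →I1  (prefer integral on I1)
bond 0 →J1  (common-f at J1 fixed by 1)
bond 2 →J2  (closing 0-jn rule on J2)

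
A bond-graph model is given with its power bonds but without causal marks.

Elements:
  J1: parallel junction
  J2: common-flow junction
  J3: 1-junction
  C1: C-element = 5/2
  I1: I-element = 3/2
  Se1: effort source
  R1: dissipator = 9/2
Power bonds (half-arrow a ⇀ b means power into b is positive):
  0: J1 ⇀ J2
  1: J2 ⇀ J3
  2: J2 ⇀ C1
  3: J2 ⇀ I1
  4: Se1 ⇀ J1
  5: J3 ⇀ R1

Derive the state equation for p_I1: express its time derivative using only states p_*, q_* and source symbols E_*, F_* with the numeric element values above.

dp_I1/dt = E_Se1 - 3*p_I1 - 2*q_C1/5

#4 |J1  (Se1: effort source, stroke at far end)
#0 |J2  (common-e at J1 fixed by 4)
#2 |J2  (C1: C, integral causality)
#3 |I1  (I1 outputs flow p/I1)
#1 |J2  (1-jn J2 has f-setter on 3)
#5 |J3  (J3: bond 1 brought flow, rest push out)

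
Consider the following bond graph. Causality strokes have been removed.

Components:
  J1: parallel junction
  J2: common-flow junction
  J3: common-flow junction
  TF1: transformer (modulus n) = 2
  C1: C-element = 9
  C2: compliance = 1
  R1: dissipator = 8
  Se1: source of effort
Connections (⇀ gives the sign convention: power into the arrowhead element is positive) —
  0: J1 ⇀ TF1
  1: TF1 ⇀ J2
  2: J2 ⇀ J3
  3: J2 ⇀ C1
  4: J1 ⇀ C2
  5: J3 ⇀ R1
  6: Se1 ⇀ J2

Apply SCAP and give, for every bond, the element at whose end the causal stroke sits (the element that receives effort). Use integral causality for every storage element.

bond 6 →J2  (Se1 (Se) sets effort on bond)
bond 3 →J2  (prefer integral on C1)
bond 4 →J1  (C2: C, integral causality)
bond 0 →TF1  (J1: bond 4 brought effort, rest push out)
bond 1 →J2  (TF1: transformer flips bond 0)
bond 2 →J3  (J2 needs exactly one f-in)
bond 5 →R1  (only one flow-in slot at J3)

b0 →TF1
b1 →J2
b2 →J3
b3 →J2
b4 →J1
b5 →R1
b6 →J2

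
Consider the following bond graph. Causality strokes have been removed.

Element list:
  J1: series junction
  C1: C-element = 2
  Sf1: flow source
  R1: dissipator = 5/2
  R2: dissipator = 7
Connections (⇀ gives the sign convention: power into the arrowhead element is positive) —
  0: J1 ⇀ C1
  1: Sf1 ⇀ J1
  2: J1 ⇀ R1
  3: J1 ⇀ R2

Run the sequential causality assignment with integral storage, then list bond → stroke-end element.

bond 0 →J1
bond 1 →Sf1
bond 2 →J1
bond 3 →J1

#1 stroke at Sf1  (Sf1 fixes flow; stroke at Sf1)
#0 stroke at J1  (common-f at J1 fixed by 1)
#2 stroke at J1  (1-jn J1 has f-setter on 1)
#3 stroke at J1  (J1 flow already set via bond 1)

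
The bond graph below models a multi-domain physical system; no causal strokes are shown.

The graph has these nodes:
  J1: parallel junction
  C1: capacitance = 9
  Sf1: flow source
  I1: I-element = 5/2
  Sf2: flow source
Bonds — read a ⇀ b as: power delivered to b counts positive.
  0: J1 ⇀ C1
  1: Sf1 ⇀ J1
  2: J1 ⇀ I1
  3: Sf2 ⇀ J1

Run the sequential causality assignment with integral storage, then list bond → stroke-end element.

bond 0 →J1
bond 1 →Sf1
bond 2 →I1
bond 3 →Sf2

β1 →Sf1  (Sf1: flow source, stroke at near end)
β3 →Sf2  (Sf2: flow source, stroke at near end)
β0 →J1  (C1 outputs effort q/C1)
β2 →I1  (J1: bond 0 brought effort, rest push out)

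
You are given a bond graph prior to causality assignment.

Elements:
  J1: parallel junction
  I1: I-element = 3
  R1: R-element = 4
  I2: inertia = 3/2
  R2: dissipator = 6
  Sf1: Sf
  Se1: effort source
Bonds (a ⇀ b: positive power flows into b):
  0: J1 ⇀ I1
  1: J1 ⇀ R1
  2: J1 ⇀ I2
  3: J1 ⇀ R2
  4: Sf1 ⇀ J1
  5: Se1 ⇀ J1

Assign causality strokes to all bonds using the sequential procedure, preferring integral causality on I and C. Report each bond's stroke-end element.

bond 0 stroke at I1
bond 1 stroke at R1
bond 2 stroke at I2
bond 3 stroke at R2
bond 4 stroke at Sf1
bond 5 stroke at J1

b4 stroke→Sf1  (Sf1: flow source, stroke at near end)
b5 stroke→J1  (Se1 (Se) sets effort on bond)
b0 stroke→I1  (common-e at J1 fixed by 5)
b1 stroke→R1  (0-jn J1 has e-setter on 5)
b2 stroke→I2  (J1 effort already set via bond 5)
b3 stroke→R2  (common-e at J1 fixed by 5)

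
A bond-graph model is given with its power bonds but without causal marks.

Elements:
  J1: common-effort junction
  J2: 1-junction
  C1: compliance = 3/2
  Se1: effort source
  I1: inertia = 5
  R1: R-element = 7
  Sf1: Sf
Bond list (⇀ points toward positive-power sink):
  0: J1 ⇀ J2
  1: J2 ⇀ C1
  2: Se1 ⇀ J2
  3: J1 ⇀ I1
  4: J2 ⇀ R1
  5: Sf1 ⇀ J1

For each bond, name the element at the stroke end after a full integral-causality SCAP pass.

bond 0 |J1
bond 1 |J2
bond 2 |J2
bond 3 |I1
bond 4 |J2
bond 5 |Sf1

#2 stroke→J2  (Se1: effort source, stroke at far end)
#5 stroke→Sf1  (source Sf1 imposes f)
#1 stroke→J2  (C1: C, integral causality)
#3 stroke→I1  (prefer integral on I1)
#0 stroke→J1  (J1: last free bond brings effort in)
#4 stroke→J2  (1-jn J2 has f-setter on 0)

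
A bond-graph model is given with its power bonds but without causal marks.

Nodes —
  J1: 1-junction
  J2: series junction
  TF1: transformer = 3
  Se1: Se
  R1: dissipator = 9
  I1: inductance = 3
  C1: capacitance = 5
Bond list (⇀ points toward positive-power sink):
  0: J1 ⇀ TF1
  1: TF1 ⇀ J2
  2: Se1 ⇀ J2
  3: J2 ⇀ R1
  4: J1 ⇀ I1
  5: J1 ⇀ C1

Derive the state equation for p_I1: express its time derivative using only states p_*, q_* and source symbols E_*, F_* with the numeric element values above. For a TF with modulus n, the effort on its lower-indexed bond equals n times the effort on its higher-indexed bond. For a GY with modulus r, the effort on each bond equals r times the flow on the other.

dp_I1/dt = 3*E_Se1 - 27*p_I1 - q_C1/5

β2 →J2  (Se1 (Se) sets effort on bond)
β4 →I1  (I1: I, integral causality)
β0 →J1  (common-f at J1 fixed by 4)
β5 →J1  (J1 flow already set via bond 4)
β1 →TF1  (through TF1, causality passes straight; one stroke at TF1)
β3 →J2  (1-jn J2 has f-setter on 1)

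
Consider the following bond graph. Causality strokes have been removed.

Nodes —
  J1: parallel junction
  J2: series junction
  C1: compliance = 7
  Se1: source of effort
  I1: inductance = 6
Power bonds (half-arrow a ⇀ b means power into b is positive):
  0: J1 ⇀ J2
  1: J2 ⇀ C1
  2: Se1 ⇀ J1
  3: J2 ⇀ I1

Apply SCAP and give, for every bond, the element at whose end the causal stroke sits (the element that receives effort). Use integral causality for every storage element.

b0 →J2
b1 →J2
b2 →J1
b3 →I1

bond 2 |J1  (Se1: effort source, stroke at far end)
bond 0 |J2  (0-jn J1 has e-setter on 2)
bond 1 |J2  (C1 integral (e out))
bond 3 |I1  (only one flow-in slot at J2)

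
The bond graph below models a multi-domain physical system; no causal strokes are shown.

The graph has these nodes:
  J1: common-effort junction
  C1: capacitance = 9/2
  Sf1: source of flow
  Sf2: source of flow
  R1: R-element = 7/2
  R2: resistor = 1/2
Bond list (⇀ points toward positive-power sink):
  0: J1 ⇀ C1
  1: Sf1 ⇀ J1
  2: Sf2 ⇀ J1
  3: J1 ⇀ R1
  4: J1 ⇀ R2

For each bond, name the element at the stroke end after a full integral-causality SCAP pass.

β1 →Sf1  (Sf1 fixes flow; stroke at Sf1)
β2 →Sf2  (Sf2 (Sf) sets flow on bond)
β0 →J1  (prefer integral on C1)
β3 →R1  (common-e at J1 fixed by 0)
β4 →R2  (J1 effort already set via bond 0)

bond 0 stroke→J1
bond 1 stroke→Sf1
bond 2 stroke→Sf2
bond 3 stroke→R1
bond 4 stroke→R2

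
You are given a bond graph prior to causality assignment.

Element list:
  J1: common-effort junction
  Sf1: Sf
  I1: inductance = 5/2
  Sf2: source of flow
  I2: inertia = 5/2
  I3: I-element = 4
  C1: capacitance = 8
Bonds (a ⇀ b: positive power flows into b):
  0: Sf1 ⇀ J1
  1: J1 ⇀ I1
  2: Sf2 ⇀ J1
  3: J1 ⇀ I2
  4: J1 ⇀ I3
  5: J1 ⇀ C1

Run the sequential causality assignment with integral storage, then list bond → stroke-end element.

β0 stroke→Sf1  (source Sf1 imposes f)
β2 stroke→Sf2  (source Sf2 imposes f)
β1 stroke→I1  (prefer integral on I1)
β3 stroke→I2  (I2 integral (f out))
β4 stroke→I3  (I3 outputs flow p/I3)
β5 stroke→J1  (J1 needs exactly one e-in)

β0 stroke→Sf1
β1 stroke→I1
β2 stroke→Sf2
β3 stroke→I2
β4 stroke→I3
β5 stroke→J1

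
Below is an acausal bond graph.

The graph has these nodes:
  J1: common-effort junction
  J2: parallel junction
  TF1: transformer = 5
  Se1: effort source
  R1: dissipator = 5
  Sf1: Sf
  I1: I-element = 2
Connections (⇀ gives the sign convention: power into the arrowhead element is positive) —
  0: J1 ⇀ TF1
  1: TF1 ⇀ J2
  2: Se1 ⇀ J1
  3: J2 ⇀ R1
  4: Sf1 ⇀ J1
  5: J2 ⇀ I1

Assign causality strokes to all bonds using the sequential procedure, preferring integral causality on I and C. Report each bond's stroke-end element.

β2 stroke at J1  (Se1: effort source, stroke at far end)
β4 stroke at Sf1  (Sf1: flow source, stroke at near end)
β0 stroke at TF1  (J1: bond 2 brought effort, rest push out)
β1 stroke at J2  (TF1 one-in-one-out from 0)
β3 stroke at R1  (J2 effort already set via bond 1)
β5 stroke at I1  (common-e at J2 fixed by 1)

β0 stroke→TF1
β1 stroke→J2
β2 stroke→J1
β3 stroke→R1
β4 stroke→Sf1
β5 stroke→I1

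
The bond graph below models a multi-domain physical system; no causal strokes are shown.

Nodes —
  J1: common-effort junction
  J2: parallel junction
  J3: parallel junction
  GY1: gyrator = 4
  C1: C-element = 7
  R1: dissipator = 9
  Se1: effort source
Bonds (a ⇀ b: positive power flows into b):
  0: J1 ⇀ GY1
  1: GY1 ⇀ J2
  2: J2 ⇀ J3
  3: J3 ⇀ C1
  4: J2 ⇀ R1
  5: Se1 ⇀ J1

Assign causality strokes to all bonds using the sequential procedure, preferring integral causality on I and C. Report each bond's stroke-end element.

#5 |J1  (Se1 fixes effort; stroke away)
#0 |GY1  (J1: bond 5 brought effort, rest push out)
#1 |GY1  (GY1: gyrator matches bond 0)
#3 |J3  (C1 integral (e out))
#2 |J2  (common-e at J3 fixed by 3)
#4 |R1  (0-jn J2 has e-setter on 2)

b0 →GY1
b1 →GY1
b2 →J2
b3 →J3
b4 →R1
b5 →J1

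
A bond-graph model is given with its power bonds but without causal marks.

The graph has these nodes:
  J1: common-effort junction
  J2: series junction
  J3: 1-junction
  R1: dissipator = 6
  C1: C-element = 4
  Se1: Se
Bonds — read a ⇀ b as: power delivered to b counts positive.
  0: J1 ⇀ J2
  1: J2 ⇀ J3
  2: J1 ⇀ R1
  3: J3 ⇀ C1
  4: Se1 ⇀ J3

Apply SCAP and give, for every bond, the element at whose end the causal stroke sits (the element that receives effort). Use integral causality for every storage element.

#0 stroke→J1
#1 stroke→J2
#2 stroke→R1
#3 stroke→J3
#4 stroke→J3

b4 →J3  (Se1: effort source, stroke at far end)
b3 →J3  (prefer integral on C1)
b1 →J2  (J3 needs exactly one f-in)
b0 →J1  (only one flow-in slot at J2)
b2 →R1  (common-e at J1 fixed by 0)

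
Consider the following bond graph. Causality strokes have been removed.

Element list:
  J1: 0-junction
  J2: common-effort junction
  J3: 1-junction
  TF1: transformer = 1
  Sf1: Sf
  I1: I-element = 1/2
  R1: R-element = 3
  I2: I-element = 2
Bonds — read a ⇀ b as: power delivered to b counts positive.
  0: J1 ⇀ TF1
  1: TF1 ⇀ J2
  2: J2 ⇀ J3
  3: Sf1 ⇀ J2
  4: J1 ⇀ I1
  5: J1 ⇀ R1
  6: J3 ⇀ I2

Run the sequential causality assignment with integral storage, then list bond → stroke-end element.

b3 |Sf1  (Sf1 (Sf) sets flow on bond)
b4 |I1  (I1: I, integral causality)
b6 |I2  (I2: I, integral causality)
b2 |J3  (common-f at J3 fixed by 6)
b1 |J2  (J2 needs exactly one e-in)
b0 |TF1  (TF TF1: opposite of bond 1)
b5 |J1  (J1 needs exactly one e-in)

β0 →TF1
β1 →J2
β2 →J3
β3 →Sf1
β4 →I1
β5 →J1
β6 →I2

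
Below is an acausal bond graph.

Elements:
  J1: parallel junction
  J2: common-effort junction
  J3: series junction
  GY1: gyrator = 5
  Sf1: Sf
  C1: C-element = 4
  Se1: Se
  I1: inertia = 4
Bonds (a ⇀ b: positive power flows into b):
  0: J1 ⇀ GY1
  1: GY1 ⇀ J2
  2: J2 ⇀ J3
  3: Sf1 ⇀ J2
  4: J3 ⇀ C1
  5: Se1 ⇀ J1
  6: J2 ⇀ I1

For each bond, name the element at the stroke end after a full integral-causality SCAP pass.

#0 stroke→GY1
#1 stroke→GY1
#2 stroke→J2
#3 stroke→Sf1
#4 stroke→J3
#5 stroke→J1
#6 stroke→I1

#3 stroke at Sf1  (Sf1 (Sf) sets flow on bond)
#5 stroke at J1  (source Se1 imposes e)
#0 stroke at GY1  (J1 effort already set via bond 5)
#1 stroke at GY1  (through GY1, causality inverts; strokes same side of GY1)
#4 stroke at J3  (C1 outputs effort q/C1)
#2 stroke at J2  (only one flow-in slot at J3)
#6 stroke at I1  (J2: bond 2 brought effort, rest push out)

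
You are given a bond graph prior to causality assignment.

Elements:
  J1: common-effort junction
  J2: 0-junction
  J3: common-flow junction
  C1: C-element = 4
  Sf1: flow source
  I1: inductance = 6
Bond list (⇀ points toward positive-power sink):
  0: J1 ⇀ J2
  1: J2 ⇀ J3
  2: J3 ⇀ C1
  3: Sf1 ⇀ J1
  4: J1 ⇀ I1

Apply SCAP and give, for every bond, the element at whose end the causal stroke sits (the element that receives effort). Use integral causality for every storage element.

#3 |Sf1  (Sf1 (Sf) sets flow on bond)
#2 |J3  (C1 integral (e out))
#1 |J2  (J3: last free bond brings flow in)
#0 |J1  (0-jn J2 has e-setter on 1)
#4 |I1  (common-e at J1 fixed by 0)

bond 0 stroke at J1
bond 1 stroke at J2
bond 2 stroke at J3
bond 3 stroke at Sf1
bond 4 stroke at I1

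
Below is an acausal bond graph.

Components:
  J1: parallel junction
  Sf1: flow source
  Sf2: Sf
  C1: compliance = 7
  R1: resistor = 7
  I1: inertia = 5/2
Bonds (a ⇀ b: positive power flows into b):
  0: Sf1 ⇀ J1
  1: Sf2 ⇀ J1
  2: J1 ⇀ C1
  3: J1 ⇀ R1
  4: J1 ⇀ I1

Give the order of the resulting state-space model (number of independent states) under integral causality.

b0 →Sf1  (Sf1 (Sf) sets flow on bond)
b1 →Sf2  (Sf2 (Sf) sets flow on bond)
b2 →J1  (prefer integral on C1)
b3 →R1  (J1: bond 2 brought effort, rest push out)
b4 →I1  (J1 effort already set via bond 2)

2  (C1, I1 all integral)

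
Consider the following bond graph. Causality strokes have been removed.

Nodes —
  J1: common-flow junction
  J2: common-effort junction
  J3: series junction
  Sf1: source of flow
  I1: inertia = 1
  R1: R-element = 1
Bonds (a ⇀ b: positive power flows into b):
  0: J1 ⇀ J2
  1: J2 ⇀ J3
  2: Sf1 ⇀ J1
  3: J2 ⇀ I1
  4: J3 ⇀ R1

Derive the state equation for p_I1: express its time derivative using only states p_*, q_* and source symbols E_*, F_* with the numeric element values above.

dp_I1/dt = F_Sf1 - p_I1

bond 2 →Sf1  (source Sf1 imposes f)
bond 0 →J1  (J1 flow already set via bond 2)
bond 3 →I1  (I1 outputs flow p/I1)
bond 1 →J2  (J2 needs exactly one e-in)
bond 4 →J3  (J3: bond 1 brought flow, rest push out)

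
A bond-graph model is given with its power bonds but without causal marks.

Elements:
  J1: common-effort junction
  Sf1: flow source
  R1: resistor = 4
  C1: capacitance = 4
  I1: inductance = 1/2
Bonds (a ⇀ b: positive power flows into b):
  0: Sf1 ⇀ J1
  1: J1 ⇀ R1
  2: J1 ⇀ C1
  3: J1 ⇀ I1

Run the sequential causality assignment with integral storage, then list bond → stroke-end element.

bond 0 →Sf1
bond 1 →R1
bond 2 →J1
bond 3 →I1

β0 stroke→Sf1  (Sf1 (Sf) sets flow on bond)
β2 stroke→J1  (prefer integral on C1)
β1 stroke→R1  (J1: bond 2 brought effort, rest push out)
β3 stroke→I1  (J1 effort already set via bond 2)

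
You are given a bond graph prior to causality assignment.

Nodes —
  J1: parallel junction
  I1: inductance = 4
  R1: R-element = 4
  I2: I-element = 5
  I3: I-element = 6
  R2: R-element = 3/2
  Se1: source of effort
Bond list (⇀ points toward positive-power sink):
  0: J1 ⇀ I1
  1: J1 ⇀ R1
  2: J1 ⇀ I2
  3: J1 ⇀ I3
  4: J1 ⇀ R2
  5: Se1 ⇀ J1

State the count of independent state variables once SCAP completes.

3  (I1, I2, I3 all integral)

β5 →J1  (Se1: effort source, stroke at far end)
β0 →I1  (common-e at J1 fixed by 5)
β1 →R1  (0-jn J1 has e-setter on 5)
β2 →I2  (J1 effort already set via bond 5)
β3 →I3  (0-jn J1 has e-setter on 5)
β4 →R2  (J1: bond 5 brought effort, rest push out)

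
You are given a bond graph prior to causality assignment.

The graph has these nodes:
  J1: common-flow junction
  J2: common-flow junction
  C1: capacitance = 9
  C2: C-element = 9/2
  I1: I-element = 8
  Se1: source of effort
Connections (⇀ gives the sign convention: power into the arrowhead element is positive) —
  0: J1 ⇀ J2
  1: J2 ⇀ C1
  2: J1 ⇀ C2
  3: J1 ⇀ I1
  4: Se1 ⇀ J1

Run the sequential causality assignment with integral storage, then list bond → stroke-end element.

β4 stroke→J1  (source Se1 imposes e)
β1 stroke→J2  (prefer integral on C1)
β0 stroke→J1  (J2 needs exactly one f-in)
β2 stroke→J1  (prefer integral on C2)
β3 stroke→I1  (closing 1-jn rule on J1)

β0 |J1
β1 |J2
β2 |J1
β3 |I1
β4 |J1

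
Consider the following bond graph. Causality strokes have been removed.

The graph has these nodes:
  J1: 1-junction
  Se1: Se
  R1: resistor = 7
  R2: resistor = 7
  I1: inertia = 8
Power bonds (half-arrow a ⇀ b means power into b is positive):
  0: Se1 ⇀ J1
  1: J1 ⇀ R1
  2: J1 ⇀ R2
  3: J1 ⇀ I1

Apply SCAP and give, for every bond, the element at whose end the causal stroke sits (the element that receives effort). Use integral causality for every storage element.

b0 stroke→J1
b1 stroke→J1
b2 stroke→J1
b3 stroke→I1

bond 0 |J1  (Se1 fixes effort; stroke away)
bond 3 |I1  (I1: I, integral causality)
bond 1 |J1  (J1: bond 3 brought flow, rest push out)
bond 2 |J1  (1-jn J1 has f-setter on 3)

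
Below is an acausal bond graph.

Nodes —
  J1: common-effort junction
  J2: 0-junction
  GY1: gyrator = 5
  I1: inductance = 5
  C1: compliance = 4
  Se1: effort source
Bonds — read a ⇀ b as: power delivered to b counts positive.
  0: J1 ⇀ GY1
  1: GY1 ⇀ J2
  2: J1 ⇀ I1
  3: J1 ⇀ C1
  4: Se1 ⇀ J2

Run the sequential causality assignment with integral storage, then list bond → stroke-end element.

#4 |J2  (Se1 fixes effort; stroke away)
#1 |GY1  (J2: bond 4 brought effort, rest push out)
#0 |GY1  (through GY1, causality inverts; strokes same side of GY1)
#2 |I1  (I1: I, integral causality)
#3 |J1  (only one effort-in slot at J1)

#0 |GY1
#1 |GY1
#2 |I1
#3 |J1
#4 |J2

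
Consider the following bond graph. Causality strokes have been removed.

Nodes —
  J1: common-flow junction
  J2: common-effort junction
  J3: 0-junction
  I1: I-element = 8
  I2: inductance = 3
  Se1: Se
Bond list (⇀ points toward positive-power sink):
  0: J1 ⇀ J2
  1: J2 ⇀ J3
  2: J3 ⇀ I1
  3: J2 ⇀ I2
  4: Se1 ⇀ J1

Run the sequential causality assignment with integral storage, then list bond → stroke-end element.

β0 |J2
β1 |J3
β2 |I1
β3 |I2
β4 |J1

β4 stroke at J1  (source Se1 imposes e)
β0 stroke at J2  (J1: last free bond brings flow in)
β1 stroke at J3  (J2 effort already set via bond 0)
β3 stroke at I2  (J2: bond 0 brought effort, rest push out)
β2 stroke at I1  (0-jn J3 has e-setter on 1)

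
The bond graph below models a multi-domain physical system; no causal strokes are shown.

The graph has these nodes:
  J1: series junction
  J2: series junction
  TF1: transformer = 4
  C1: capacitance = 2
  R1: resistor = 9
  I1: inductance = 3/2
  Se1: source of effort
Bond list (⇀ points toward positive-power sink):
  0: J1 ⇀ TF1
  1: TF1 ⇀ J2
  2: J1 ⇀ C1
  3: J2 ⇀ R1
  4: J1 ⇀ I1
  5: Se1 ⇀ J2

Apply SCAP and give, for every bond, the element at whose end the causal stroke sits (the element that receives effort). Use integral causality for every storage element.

#5 |J2  (source Se1 imposes e)
#2 |J1  (prefer integral on C1)
#4 |I1  (prefer integral on I1)
#0 |J1  (1-jn J1 has f-setter on 4)
#1 |TF1  (TF1: transformer flips bond 0)
#3 |J2  (1-jn J2 has f-setter on 1)

#0 stroke at J1
#1 stroke at TF1
#2 stroke at J1
#3 stroke at J2
#4 stroke at I1
#5 stroke at J2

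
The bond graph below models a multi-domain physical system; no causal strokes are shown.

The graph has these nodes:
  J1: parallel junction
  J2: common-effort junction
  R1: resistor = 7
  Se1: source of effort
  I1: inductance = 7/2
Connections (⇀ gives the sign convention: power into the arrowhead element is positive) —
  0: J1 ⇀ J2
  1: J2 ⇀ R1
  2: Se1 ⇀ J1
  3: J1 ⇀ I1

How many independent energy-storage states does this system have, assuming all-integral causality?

b2 |J1  (source Se1 imposes e)
b0 |J2  (J1 effort already set via bond 2)
b3 |I1  (J1 effort already set via bond 2)
b1 |R1  (J2: bond 0 brought effort, rest push out)

1  (I1 all integral)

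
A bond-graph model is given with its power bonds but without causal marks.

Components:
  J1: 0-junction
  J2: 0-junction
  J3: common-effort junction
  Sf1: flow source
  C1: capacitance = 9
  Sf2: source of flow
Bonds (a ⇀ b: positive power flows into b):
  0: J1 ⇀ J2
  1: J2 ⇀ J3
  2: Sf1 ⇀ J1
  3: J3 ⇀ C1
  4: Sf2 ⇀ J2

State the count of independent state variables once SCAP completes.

1  (C1 all integral)

#2 →Sf1  (Sf1 (Sf) sets flow on bond)
#4 →Sf2  (Sf2: flow source, stroke at near end)
#0 →J1  (J1: last free bond brings effort in)
#1 →J2  (only one effort-in slot at J2)
#3 →J3  (closing 0-jn rule on J3)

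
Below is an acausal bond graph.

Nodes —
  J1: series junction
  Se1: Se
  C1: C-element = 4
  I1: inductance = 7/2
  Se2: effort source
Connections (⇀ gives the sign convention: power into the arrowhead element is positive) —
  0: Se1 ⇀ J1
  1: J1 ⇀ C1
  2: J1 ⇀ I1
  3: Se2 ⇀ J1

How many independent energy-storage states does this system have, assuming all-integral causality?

2  (C1, I1 all integral)

#0 |J1  (source Se1 imposes e)
#3 |J1  (Se2: effort source, stroke at far end)
#1 |J1  (prefer integral on C1)
#2 |I1  (only one flow-in slot at J1)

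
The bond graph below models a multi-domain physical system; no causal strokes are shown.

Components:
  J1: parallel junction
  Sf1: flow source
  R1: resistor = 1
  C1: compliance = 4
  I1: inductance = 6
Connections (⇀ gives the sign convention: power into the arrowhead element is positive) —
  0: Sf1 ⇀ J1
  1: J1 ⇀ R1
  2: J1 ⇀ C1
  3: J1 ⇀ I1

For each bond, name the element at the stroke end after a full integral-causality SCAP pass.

#0 stroke at Sf1
#1 stroke at R1
#2 stroke at J1
#3 stroke at I1

#0 →Sf1  (Sf1: flow source, stroke at near end)
#2 →J1  (prefer integral on C1)
#1 →R1  (0-jn J1 has e-setter on 2)
#3 →I1  (J1 effort already set via bond 2)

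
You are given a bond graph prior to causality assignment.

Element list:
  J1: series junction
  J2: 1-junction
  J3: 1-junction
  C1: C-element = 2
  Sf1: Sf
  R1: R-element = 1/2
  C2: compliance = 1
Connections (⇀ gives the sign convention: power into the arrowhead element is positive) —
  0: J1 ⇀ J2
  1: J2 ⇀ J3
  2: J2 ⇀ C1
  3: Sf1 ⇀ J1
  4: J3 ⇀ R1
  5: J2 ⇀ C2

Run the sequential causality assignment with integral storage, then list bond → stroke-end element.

#0 stroke→J1
#1 stroke→J2
#2 stroke→J2
#3 stroke→Sf1
#4 stroke→J3
#5 stroke→J2

bond 3 stroke→Sf1  (Sf1 (Sf) sets flow on bond)
bond 0 stroke→J1  (J1: bond 3 brought flow, rest push out)
bond 1 stroke→J2  (J2 flow already set via bond 0)
bond 2 stroke→J2  (common-f at J2 fixed by 0)
bond 5 stroke→J2  (J2 flow already set via bond 0)
bond 4 stroke→J3  (J3: bond 1 brought flow, rest push out)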